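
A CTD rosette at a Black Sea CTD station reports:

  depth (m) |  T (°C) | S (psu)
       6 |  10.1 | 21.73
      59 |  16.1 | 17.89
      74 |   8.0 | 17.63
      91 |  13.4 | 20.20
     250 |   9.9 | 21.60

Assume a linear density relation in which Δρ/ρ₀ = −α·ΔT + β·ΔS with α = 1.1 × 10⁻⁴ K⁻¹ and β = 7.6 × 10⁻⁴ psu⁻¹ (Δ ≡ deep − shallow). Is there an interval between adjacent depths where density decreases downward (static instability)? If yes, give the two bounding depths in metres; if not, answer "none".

Evaluate Δρ/ρ₀ = −αΔT + βΔS across each adjacent pair:
  6–59 m: −αΔT+βΔS = −(1.1 × 10⁻⁴)(+6.0)+(7.6 × 10⁻⁴)(-3.84) = -3.6 × 10⁻³ → UNSTABLE
  59–74 m: −αΔT+βΔS = −(1.1 × 10⁻⁴)(-8.1)+(7.6 × 10⁻⁴)(-0.26) = 6.9 × 10⁻⁴ → stable
  74–91 m: −αΔT+βΔS = −(1.1 × 10⁻⁴)(+5.4)+(7.6 × 10⁻⁴)(+2.57) = 1.4 × 10⁻³ → stable
  91–250 m: −αΔT+βΔS = −(1.1 × 10⁻⁴)(-3.5)+(7.6 × 10⁻⁴)(+1.40) = 1.4 × 10⁻³ → stable
The 6–59 m interval has Δρ < 0: lighter water underlies denser water.

6–59 m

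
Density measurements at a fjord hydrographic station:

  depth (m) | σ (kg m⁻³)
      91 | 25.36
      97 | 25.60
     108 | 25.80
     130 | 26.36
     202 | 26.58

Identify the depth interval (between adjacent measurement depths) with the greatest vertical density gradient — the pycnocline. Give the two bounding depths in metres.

Compute the density gradient over each adjacent pair:
  91–97 m: Δρ/Δz = 0.24/6 = 0.040 kg m⁻⁴
  97–108 m: Δρ/Δz = 0.20/11 = 0.018 kg m⁻⁴
  108–130 m: Δρ/Δz = 0.56/22 = 0.025 kg m⁻⁴
  130–202 m: Δρ/Δz = 0.22/72 = 3.1 × 10⁻³ kg m⁻⁴
The largest gradient is in the 91–97 m interval — the pycnocline.

91–97 m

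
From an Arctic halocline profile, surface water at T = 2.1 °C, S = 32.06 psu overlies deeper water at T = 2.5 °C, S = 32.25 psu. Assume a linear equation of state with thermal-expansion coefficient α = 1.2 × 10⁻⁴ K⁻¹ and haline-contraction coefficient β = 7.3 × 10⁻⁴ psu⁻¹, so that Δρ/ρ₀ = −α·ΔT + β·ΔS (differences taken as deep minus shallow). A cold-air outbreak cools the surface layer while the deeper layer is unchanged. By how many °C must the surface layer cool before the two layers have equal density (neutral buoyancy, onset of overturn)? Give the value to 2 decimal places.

0.76 °C

Neutral buoyancy requires Δρ = 0, i.e. −α(T_deep − T_surf′) + β(S_deep − S_surf) = 0.
T_surf′ = T_deep − (β/α)·ΔS = 2.5 − (7.3 × 10⁻⁴/1.2 × 10⁻⁴)·(+0.19) = 1.3442 °C.
Cooling required: 2.1 − (1.3442) = 0.7558 °C.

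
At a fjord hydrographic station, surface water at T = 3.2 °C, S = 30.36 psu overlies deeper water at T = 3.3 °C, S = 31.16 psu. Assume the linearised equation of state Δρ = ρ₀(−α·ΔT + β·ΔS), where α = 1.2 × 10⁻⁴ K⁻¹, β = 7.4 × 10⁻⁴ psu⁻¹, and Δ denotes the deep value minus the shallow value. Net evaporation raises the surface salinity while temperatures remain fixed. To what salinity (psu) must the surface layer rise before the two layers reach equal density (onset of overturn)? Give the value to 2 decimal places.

Neutral buoyancy requires −α(T_deep − T_surf) + β(S_deep − S_surf′) = 0.
S_surf′ = S_deep − (α/β)·ΔT = 31.16 − (1.2 × 10⁻⁴/7.4 × 10⁻⁴)·(+0.1) = 31.1438 psu.
Increase required: 31.1438 − 30.36 = 0.7838 psu.

31.14 psu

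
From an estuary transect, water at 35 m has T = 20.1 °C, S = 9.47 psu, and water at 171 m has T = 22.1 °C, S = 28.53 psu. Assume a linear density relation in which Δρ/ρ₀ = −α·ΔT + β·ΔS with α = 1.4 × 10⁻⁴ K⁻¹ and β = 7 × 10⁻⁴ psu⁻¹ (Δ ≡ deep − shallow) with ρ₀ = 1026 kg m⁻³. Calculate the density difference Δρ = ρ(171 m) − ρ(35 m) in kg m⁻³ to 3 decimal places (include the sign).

ΔT = +2.0 K, ΔS = +19.06 psu (deep − shallow).
Δρ/ρ₀ = −(1.4 × 10⁻⁴)(+2.0) + (7 × 10⁻⁴)(+19.06) = 0.013062.
Δρ = 1026 × (0.013062) = +13.402 kg m⁻³.
Positive Δρ: denser below, stable.

+13.402 kg m⁻³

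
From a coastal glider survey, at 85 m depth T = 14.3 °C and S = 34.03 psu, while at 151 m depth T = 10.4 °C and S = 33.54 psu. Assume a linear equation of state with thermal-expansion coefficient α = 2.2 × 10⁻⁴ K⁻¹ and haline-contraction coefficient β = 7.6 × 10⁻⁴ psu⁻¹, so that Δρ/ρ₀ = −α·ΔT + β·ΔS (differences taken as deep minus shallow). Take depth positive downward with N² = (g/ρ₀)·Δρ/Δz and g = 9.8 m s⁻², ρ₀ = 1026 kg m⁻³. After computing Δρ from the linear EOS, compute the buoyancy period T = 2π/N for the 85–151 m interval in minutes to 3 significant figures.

ΔT = -3.9 K, ΔS = -0.49 psu (deep − shallow).
Δρ/ρ₀ = −αΔT + βΔS = 8.58 × 10⁻⁴ − 3.724 × 10⁻⁴ = 4.856 × 10⁻⁴, so Δρ ≈ 0.4982 kg m⁻³.
N² = (g/ρ₀)·Δρ/Δz = g·(Δρ/ρ₀)/Δz = 9.8 × 4.856 × 10⁻⁴ / 66 = 7.2104 × 10⁻⁵ s⁻².
N = √(7.2104 × 10⁻⁵) = 8.4914 × 10⁻³ rad s⁻¹ → T = 2π/N = 739.95 s = 12.333 min ≈ 12.3 min.

12.3 min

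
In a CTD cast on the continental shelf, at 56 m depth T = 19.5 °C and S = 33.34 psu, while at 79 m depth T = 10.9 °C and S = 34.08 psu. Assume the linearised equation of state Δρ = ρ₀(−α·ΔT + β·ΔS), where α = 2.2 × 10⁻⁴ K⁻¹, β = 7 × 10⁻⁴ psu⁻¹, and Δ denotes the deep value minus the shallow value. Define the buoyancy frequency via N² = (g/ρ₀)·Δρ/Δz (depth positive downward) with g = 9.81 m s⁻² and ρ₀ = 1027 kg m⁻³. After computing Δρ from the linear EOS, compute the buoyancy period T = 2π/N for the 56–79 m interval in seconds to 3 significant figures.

ΔT = -8.6 K, ΔS = +0.74 psu (deep − shallow).
Δρ/ρ₀ = −αΔT + βΔS = 1.892 × 10⁻³ + 5.18 × 10⁻⁴ = 2.41 × 10⁻³, so Δρ ≈ 2.475 kg m⁻³.
N² = (g/ρ₀)·Δρ/Δz = g·(Δρ/ρ₀)/Δz = 9.81 × 2.41 × 10⁻³ / 23 = 1.0279 × 10⁻³ s⁻².
N = √(1.0279 × 10⁻³) = 0.032061 rad s⁻¹ → T = 2π/N = 195.98 s ≈ 196 s.

196 s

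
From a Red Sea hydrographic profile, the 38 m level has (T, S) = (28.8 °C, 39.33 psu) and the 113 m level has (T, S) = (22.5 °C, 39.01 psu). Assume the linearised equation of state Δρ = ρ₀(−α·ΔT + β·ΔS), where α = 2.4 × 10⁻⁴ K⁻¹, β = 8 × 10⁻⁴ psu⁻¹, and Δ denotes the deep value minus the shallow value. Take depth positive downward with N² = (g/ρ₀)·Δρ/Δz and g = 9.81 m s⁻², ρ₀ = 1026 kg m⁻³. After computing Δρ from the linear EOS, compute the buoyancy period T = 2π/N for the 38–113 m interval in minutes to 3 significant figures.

8.17 min

ΔT = -6.3 K, ΔS = -0.32 psu (deep − shallow).
Δρ/ρ₀ = −αΔT + βΔS = 1.512 × 10⁻³ − 2.56 × 10⁻⁴ = 1.256 × 10⁻³, so Δρ ≈ 1.289 kg m⁻³.
N² = (g/ρ₀)·Δρ/Δz = g·(Δρ/ρ₀)/Δz = 9.81 × 1.256 × 10⁻³ / 75 = 1.6428 × 10⁻⁴ s⁻².
N = √(1.6428 × 10⁻⁴) = 0.012817 rad s⁻¹ → T = 2π/N = 490.22 s = 8.1703 min ≈ 8.17 min.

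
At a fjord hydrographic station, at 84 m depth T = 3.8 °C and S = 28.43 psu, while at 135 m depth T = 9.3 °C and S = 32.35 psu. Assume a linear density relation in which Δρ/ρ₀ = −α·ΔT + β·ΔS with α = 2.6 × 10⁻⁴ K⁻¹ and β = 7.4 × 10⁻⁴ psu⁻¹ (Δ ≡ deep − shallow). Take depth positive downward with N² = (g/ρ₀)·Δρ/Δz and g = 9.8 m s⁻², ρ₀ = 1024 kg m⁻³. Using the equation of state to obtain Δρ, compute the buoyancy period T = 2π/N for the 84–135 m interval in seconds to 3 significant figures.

ΔT = +5.5 K, ΔS = +3.92 psu (deep − shallow).
Δρ/ρ₀ = −αΔT + βΔS = -1.43 × 10⁻³ + 2.9008 × 10⁻³ = 1.4708 × 10⁻³, so Δρ ≈ 1.506 kg m⁻³.
N² = (g/ρ₀)·Δρ/Δz = g·(Δρ/ρ₀)/Δz = 9.8 × 1.4708 × 10⁻³ / 51 = 2.8262 × 10⁻⁴ s⁻².
N = √(2.8262 × 10⁻⁴) = 0.016811 rad s⁻¹ → T = 2π/N = 373.75 s ≈ 374 s.

374 s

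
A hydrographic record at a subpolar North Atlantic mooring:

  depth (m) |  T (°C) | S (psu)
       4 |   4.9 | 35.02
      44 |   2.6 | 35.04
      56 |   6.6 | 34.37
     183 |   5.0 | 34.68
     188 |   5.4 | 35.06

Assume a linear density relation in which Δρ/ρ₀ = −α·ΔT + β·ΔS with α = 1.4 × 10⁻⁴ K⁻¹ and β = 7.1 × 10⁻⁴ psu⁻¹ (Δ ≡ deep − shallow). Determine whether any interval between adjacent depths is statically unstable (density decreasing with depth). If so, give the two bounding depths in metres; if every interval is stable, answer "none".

44–56 m

Evaluate Δρ/ρ₀ = −αΔT + βΔS across each adjacent pair:
  4–44 m: −αΔT+βΔS = −(1.4 × 10⁻⁴)(-2.3)+(7.1 × 10⁻⁴)(+0.02) = 3.4 × 10⁻⁴ → stable
  44–56 m: −αΔT+βΔS = −(1.4 × 10⁻⁴)(+4.0)+(7.1 × 10⁻⁴)(-0.67) = -1.0 × 10⁻³ → UNSTABLE
  56–183 m: −αΔT+βΔS = −(1.4 × 10⁻⁴)(-1.6)+(7.1 × 10⁻⁴)(+0.31) = 4.4 × 10⁻⁴ → stable
  183–188 m: −αΔT+βΔS = −(1.4 × 10⁻⁴)(+0.4)+(7.1 × 10⁻⁴)(+0.38) = 2.1 × 10⁻⁴ → stable
The 44–56 m interval has Δρ < 0: lighter water underlies denser water.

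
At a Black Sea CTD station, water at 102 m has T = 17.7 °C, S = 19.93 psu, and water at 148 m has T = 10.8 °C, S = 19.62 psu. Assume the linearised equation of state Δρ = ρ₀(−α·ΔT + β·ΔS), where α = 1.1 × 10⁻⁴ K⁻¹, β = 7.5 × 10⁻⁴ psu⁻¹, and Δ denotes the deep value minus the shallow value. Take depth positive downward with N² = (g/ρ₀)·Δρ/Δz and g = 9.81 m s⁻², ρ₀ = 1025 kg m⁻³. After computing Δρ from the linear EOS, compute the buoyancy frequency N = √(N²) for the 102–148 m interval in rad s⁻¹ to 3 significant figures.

ΔT = -6.9 K, ΔS = -0.31 psu (deep − shallow).
Δρ/ρ₀ = −αΔT + βΔS = 7.59 × 10⁻⁴ − 2.325 × 10⁻⁴ = 5.265 × 10⁻⁴, so Δρ ≈ 0.5397 kg m⁻³.
N² = (g/ρ₀)·Δρ/Δz = g·(Δρ/ρ₀)/Δz = 9.81 × 5.265 × 10⁻⁴ / 46 = 1.1228 × 10⁻⁴ s⁻².
N = √(1.1228 × 10⁻⁴) = 0.010596 rad s⁻¹ ≈ 0.0106 rad s⁻¹.

0.0106 rad s⁻¹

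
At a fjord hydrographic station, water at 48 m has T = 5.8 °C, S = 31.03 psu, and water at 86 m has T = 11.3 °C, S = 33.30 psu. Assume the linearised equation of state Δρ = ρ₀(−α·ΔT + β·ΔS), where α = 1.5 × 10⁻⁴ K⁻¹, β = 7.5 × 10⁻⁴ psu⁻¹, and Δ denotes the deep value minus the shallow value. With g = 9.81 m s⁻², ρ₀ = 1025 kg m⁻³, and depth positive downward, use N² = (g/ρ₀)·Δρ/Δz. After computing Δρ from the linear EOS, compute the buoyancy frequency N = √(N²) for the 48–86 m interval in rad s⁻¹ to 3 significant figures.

0.0151 rad s⁻¹

ΔT = +5.5 K, ΔS = +2.27 psu (deep − shallow).
Δρ/ρ₀ = −αΔT + βΔS = -8.25 × 10⁻⁴ + 1.7025 × 10⁻³ = 8.775 × 10⁻⁴, so Δρ ≈ 0.8994 kg m⁻³.
N² = (g/ρ₀)·Δρ/Δz = g·(Δρ/ρ₀)/Δz = 9.81 × 8.775 × 10⁻⁴ / 38 = 2.2653 × 10⁻⁴ s⁻².
N = √(2.2653 × 10⁻⁴) = 0.015051 rad s⁻¹ ≈ 0.0151 rad s⁻¹.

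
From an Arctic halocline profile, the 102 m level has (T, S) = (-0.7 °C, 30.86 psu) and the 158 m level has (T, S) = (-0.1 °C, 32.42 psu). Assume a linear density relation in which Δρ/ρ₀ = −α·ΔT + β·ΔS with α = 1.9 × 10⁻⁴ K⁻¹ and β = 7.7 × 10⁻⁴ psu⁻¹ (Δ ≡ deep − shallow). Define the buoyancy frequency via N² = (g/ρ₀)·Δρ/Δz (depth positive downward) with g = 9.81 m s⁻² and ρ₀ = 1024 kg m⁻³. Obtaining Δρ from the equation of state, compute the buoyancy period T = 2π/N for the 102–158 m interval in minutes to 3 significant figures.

ΔT = +0.6 K, ΔS = +1.56 psu (deep − shallow).
Δρ/ρ₀ = −αΔT + βΔS = -1.14 × 10⁻⁴ + 1.2012 × 10⁻³ = 1.0872 × 10⁻³, so Δρ ≈ 1.113 kg m⁻³.
N² = (g/ρ₀)·Δρ/Δz = g·(Δρ/ρ₀)/Δz = 9.81 × 1.0872 × 10⁻³ / 56 = 1.9045 × 10⁻⁴ s⁻².
N = √(1.9045 × 10⁻⁴) = 0.013800 rad s⁻¹ → T = 2π/N = 455.30 s = 7.5883 min ≈ 7.59 min.

7.59 min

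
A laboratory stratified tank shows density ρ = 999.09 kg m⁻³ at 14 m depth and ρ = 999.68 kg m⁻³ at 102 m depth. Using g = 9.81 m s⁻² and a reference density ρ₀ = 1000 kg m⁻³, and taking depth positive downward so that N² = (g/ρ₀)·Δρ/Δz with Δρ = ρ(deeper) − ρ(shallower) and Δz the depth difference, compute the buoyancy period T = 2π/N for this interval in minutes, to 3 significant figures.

Δρ = 999.68 − 999.09 = 0.59 kg m⁻³ over Δz = 102 − 14 = 88 m.
N² = (9.81/1000) × (0.59/88) = 6.5772 × 10⁻⁵ s⁻².
N = √(6.5772 × 10⁻⁵) = 8.1100 × 10⁻³ rad s⁻¹, so T = 2π/N = 774.75 s = 12.912 min ≈ 12.9 min.

12.9 min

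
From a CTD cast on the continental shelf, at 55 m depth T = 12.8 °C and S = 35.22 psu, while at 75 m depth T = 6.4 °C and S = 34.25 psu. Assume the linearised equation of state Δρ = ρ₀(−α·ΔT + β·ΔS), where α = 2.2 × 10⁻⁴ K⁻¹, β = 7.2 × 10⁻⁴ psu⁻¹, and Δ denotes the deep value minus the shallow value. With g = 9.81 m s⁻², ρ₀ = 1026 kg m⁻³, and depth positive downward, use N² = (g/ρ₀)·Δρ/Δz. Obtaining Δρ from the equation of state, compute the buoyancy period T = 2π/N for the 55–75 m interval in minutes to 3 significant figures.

ΔT = -6.4 K, ΔS = -0.97 psu (deep − shallow).
Δρ/ρ₀ = −αΔT + βΔS = 1.408 × 10⁻³ − 6.984 × 10⁻⁴ = 7.096 × 10⁻⁴, so Δρ ≈ 0.7280 kg m⁻³.
N² = (g/ρ₀)·Δρ/Δz = g·(Δρ/ρ₀)/Δz = 9.81 × 7.096 × 10⁻⁴ / 20 = 3.4806 × 10⁻⁴ s⁻².
N = √(3.4806 × 10⁻⁴) = 0.018656 rad s⁻¹ → T = 2π/N = 336.79 s = 5.6132 min ≈ 5.61 min.

5.61 min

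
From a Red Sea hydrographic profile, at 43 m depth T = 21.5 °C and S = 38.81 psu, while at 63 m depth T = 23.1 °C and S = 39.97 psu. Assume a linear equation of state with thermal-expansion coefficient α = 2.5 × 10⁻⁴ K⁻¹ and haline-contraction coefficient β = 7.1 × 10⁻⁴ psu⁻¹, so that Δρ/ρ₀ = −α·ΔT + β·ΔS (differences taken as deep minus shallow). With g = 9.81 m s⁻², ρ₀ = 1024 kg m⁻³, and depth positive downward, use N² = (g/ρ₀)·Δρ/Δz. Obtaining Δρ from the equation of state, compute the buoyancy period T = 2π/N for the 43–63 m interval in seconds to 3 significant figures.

ΔT = +1.6 K, ΔS = +1.16 psu (deep − shallow).
Δρ/ρ₀ = −αΔT + βΔS = -4.00 × 10⁻⁴ + 8.236 × 10⁻⁴ = 4.236 × 10⁻⁴, so Δρ ≈ 0.4338 kg m⁻³.
N² = (g/ρ₀)·Δρ/Δz = g·(Δρ/ρ₀)/Δz = 9.81 × 4.236 × 10⁻⁴ / 20 = 2.0778 × 10⁻⁴ s⁻².
N = √(2.0778 × 10⁻⁴) = 0.014415 rad s⁻¹ → T = 2π/N = 435.88 s ≈ 436 s.

436 s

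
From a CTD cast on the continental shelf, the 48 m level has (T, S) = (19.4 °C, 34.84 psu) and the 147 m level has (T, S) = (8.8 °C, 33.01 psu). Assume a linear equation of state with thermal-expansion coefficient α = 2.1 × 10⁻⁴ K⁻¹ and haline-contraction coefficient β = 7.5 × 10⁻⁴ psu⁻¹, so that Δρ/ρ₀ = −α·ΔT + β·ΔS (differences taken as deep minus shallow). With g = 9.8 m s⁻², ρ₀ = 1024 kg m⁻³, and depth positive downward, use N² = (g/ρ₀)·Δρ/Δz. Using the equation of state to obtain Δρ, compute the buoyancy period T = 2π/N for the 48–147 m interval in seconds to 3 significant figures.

ΔT = -10.6 K, ΔS = -1.83 psu (deep − shallow).
Δρ/ρ₀ = −αΔT + βΔS = 2.226 × 10⁻³ − 1.3725 × 10⁻³ = 8.535 × 10⁻⁴, so Δρ ≈ 0.8740 kg m⁻³.
N² = (g/ρ₀)·Δρ/Δz = g·(Δρ/ρ₀)/Δz = 9.8 × 8.535 × 10⁻⁴ / 99 = 8.4488 × 10⁻⁵ s⁻².
N = √(8.4488 × 10⁻⁵) = 9.1917 × 10⁻³ rad s⁻¹ → T = 2π/N = 683.57 s ≈ 684 s.

684 s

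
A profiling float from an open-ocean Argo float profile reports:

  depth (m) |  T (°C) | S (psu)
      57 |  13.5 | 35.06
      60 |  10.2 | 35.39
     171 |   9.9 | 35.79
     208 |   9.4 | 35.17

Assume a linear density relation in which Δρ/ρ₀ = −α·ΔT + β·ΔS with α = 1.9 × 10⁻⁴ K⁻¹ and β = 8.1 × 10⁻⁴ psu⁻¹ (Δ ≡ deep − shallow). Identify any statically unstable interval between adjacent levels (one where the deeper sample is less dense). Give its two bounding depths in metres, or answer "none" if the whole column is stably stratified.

171–208 m

Evaluate Δρ/ρ₀ = −αΔT + βΔS across each adjacent pair:
  57–60 m: −αΔT+βΔS = −(1.9 × 10⁻⁴)(-3.3)+(8.1 × 10⁻⁴)(+0.33) = 8.9 × 10⁻⁴ → stable
  60–171 m: −αΔT+βΔS = −(1.9 × 10⁻⁴)(-0.3)+(8.1 × 10⁻⁴)(+0.40) = 3.8 × 10⁻⁴ → stable
  171–208 m: −αΔT+βΔS = −(1.9 × 10⁻⁴)(-0.5)+(8.1 × 10⁻⁴)(-0.62) = -4.1 × 10⁻⁴ → UNSTABLE
The 171–208 m interval has Δρ < 0: lighter water underlies denser water.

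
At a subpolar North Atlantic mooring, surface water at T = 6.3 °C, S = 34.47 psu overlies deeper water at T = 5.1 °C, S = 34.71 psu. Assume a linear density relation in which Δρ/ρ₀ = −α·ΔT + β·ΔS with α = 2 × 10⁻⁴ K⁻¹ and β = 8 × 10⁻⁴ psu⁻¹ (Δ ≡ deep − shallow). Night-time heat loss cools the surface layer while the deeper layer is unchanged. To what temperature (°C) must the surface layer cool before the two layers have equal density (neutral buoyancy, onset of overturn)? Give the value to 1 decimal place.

Neutral buoyancy requires Δρ = 0, i.e. −α(T_deep − T_surf′) + β(S_deep − S_surf) = 0.
T_surf′ = T_deep − (β/α)·ΔS = 5.1 − (8 × 10⁻⁴/2 × 10⁻⁴)·(+0.24) = 4.140 °C.
Cooling required: 6.3 − (4.140) = 2.160 °C.

4.1 °C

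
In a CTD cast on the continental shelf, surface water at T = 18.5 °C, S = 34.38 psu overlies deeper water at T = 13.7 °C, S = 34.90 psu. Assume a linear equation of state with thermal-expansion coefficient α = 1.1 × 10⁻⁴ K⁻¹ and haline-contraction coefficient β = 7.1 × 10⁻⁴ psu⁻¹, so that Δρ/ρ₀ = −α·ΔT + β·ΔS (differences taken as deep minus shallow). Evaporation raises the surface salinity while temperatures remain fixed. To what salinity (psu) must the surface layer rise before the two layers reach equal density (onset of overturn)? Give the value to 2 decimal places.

35.64 psu

Neutral buoyancy requires −α(T_deep − T_surf) + β(S_deep − S_surf′) = 0.
S_surf′ = S_deep − (α/β)·ΔT = 34.90 − (1.1 × 10⁻⁴/7.1 × 10⁻⁴)·(-4.8) = 35.6437 psu.
Increase required: 35.6437 − 34.38 = 1.2637 psu.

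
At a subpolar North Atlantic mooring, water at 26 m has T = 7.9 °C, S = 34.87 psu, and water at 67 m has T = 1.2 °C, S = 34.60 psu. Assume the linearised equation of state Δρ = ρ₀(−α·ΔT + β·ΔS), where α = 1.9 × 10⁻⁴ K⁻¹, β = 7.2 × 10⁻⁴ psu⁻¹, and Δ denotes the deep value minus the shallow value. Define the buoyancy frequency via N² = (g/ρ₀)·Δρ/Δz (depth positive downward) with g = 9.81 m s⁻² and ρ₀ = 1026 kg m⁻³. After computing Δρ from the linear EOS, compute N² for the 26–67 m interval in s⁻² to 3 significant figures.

2.58 × 10⁻⁴ s⁻²

ΔT = -6.7 K, ΔS = -0.27 psu (deep − shallow).
Δρ/ρ₀ = −αΔT + βΔS = 1.273 × 10⁻³ − 1.944 × 10⁻⁴ = 1.0786 × 10⁻³, so Δρ ≈ 1.107 kg m⁻³.
N² = (g/ρ₀)·Δρ/Δz = g·(Δρ/ρ₀)/Δz = 9.81 × 1.0786 × 10⁻³ / 41 = 2.5807 × 10⁻⁴ s⁻² ≈ 2.58 × 10⁻⁴ s⁻².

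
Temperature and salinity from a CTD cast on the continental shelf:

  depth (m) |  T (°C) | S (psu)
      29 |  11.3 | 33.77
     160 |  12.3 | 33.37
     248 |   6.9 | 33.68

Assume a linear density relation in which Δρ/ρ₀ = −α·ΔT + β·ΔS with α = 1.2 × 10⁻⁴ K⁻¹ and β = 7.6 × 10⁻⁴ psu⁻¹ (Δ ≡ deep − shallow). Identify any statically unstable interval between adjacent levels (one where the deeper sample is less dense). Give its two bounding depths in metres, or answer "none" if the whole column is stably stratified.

29–160 m

Evaluate Δρ/ρ₀ = −αΔT + βΔS across each adjacent pair:
  29–160 m: −αΔT+βΔS = −(1.2 × 10⁻⁴)(+1.0)+(7.6 × 10⁻⁴)(-0.40) = -4.2 × 10⁻⁴ → UNSTABLE
  160–248 m: −αΔT+βΔS = −(1.2 × 10⁻⁴)(-5.4)+(7.6 × 10⁻⁴)(+0.31) = 8.8 × 10⁻⁴ → stable
The 29–160 m interval has Δρ < 0: lighter water underlies denser water.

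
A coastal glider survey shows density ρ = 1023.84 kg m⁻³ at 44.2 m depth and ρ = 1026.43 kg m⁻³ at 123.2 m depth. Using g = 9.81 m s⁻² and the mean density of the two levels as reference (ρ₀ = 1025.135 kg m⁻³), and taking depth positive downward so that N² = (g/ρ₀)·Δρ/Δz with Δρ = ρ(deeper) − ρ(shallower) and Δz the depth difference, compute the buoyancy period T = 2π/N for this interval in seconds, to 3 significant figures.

Δρ = 1026.43 − 1023.84 = 2.59 kg m⁻³ over Δz = 123.2 − 44.2 = 79 m.
N² = (9.81/1025.135) × (2.59/79) = 3.1373 × 10⁻⁴ s⁻².
N = √(3.1373 × 10⁻⁴) = 0.017712 rad s⁻¹, so T = 2π/N = 354.74 s ≈ 355 s.
N² > 0, so the interval is statically stable.

355 s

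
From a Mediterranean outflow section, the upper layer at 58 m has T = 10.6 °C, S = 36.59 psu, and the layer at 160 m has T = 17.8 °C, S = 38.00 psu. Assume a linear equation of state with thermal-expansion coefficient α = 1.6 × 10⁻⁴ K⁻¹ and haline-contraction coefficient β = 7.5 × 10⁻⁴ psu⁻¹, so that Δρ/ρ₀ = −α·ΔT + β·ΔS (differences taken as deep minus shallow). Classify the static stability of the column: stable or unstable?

unstable

ΔT = 17.8 − 10.6 = +7.2 K and ΔS = 38.00 − 36.59 = +1.41 psu (deep − shallow).
−αΔT = -1.152 × 10⁻³; βΔS = 1.0575 × 10⁻³; sum Δρ/ρ₀ = -9.45 × 10⁻⁵.
Δρ/ρ₀ < 0, so Δρ < 0: deeper water is lighter → statically unstable; the column would overturn.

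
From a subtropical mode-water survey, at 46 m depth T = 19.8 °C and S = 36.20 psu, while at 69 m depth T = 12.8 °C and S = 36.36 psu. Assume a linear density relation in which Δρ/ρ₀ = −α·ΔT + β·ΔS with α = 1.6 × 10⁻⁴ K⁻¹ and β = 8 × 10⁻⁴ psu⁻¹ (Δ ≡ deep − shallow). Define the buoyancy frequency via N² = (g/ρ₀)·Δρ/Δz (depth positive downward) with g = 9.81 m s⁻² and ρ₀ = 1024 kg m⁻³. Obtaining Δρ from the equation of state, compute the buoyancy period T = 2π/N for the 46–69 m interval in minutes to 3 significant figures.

ΔT = -7.0 K, ΔS = +0.16 psu (deep − shallow).
Δρ/ρ₀ = −αΔT + βΔS = 1.12 × 10⁻³ + 1.28 × 10⁻⁴ = 1.248 × 10⁻³, so Δρ ≈ 1.278 kg m⁻³.
N² = (g/ρ₀)·Δρ/Δz = g·(Δρ/ρ₀)/Δz = 9.81 × 1.248 × 10⁻³ / 23 = 5.3230 × 10⁻⁴ s⁻².
N = √(5.3230 × 10⁻⁴) = 0.023072 rad s⁻¹ → T = 2π/N = 272.33 s = 4.5388 min ≈ 4.54 min.

4.54 min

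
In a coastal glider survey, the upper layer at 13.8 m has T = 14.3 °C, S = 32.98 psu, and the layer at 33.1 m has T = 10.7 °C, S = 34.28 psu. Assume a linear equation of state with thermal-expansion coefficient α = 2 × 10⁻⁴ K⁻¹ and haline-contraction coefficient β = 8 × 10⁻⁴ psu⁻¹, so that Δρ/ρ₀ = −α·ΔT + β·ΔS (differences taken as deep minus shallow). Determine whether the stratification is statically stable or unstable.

ΔT = 10.7 − 14.3 = -3.6 K and ΔS = 34.28 − 32.98 = +1.30 psu (deep − shallow).
−αΔT = 7.20 × 10⁻⁴; βΔS = 1.04 × 10⁻³; sum Δρ/ρ₀ = 1.76 × 10⁻³.
Δρ/ρ₀ > 0, so Δρ > 0: deeper water is denser → statically stable.

stable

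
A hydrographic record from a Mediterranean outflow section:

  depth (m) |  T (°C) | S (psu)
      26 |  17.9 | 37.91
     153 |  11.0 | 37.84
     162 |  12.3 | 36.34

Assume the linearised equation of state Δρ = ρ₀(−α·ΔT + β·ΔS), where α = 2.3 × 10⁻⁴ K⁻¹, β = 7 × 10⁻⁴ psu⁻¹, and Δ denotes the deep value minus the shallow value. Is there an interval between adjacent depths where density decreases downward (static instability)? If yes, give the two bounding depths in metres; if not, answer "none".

153–162 m

Evaluate Δρ/ρ₀ = −αΔT + βΔS across each adjacent pair:
  26–153 m: −αΔT+βΔS = −(2.3 × 10⁻⁴)(-6.9)+(7 × 10⁻⁴)(-0.07) = 1.5 × 10⁻³ → stable
  153–162 m: −αΔT+βΔS = −(2.3 × 10⁻⁴)(+1.3)+(7 × 10⁻⁴)(-1.50) = -1.3 × 10⁻³ → UNSTABLE
The 153–162 m interval has Δρ < 0: lighter water underlies denser water.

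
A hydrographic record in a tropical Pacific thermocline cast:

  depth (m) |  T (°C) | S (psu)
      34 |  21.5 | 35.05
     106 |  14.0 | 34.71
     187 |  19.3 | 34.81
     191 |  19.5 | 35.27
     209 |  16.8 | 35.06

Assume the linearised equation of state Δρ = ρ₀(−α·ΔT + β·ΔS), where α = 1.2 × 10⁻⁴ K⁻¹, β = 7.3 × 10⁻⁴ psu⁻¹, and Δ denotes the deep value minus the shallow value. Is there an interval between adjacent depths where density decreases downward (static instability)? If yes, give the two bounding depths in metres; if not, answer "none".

Evaluate Δρ/ρ₀ = −αΔT + βΔS across each adjacent pair:
  34–106 m: −αΔT+βΔS = −(1.2 × 10⁻⁴)(-7.5)+(7.3 × 10⁻⁴)(-0.34) = 6.5 × 10⁻⁴ → stable
  106–187 m: −αΔT+βΔS = −(1.2 × 10⁻⁴)(+5.3)+(7.3 × 10⁻⁴)(+0.10) = -5.6 × 10⁻⁴ → UNSTABLE
  187–191 m: −αΔT+βΔS = −(1.2 × 10⁻⁴)(+0.2)+(7.3 × 10⁻⁴)(+0.46) = 3.1 × 10⁻⁴ → stable
  191–209 m: −αΔT+βΔS = −(1.2 × 10⁻⁴)(-2.7)+(7.3 × 10⁻⁴)(-0.21) = 1.7 × 10⁻⁴ → stable
The 106–187 m interval has Δρ < 0: lighter water underlies denser water.

106–187 m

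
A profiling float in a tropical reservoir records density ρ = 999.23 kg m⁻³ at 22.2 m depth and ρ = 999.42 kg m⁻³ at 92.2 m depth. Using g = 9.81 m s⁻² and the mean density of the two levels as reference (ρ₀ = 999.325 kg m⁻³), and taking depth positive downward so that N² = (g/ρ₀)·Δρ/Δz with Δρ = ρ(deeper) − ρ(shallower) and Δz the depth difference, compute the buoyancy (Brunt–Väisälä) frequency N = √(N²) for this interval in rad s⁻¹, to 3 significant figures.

Δρ = 999.42 − 999.23 = 0.19 kg m⁻³ over Δz = 92.2 − 22.2 = 70 m.
N² = (9.81/999.325) × (0.19/70) = 2.6645 × 10⁻⁵ s⁻².
N = √(2.6645 × 10⁻⁵) = 5.1619 × 10⁻³ rad s⁻¹ ≈ 5.16 × 10⁻³ rad s⁻¹.

5.16 × 10⁻³ rad s⁻¹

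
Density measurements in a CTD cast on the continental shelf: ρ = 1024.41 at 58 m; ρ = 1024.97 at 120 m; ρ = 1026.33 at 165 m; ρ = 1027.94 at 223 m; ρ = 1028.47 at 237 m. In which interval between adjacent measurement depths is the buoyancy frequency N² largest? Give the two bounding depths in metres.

223–237 m

Compute the density gradient over each adjacent pair:
  58–120 m: Δρ/Δz = 0.56/62 = 9.0 × 10⁻³ kg m⁻⁴
  120–165 m: Δρ/Δz = 1.36/45 = 0.030 kg m⁻⁴
  165–223 m: Δρ/Δz = 1.61/58 = 0.028 kg m⁻⁴
  223–237 m: Δρ/Δz = 0.53/14 = 0.038 kg m⁻⁴
The largest gradient is in the 223–237 m interval — the pycnocline.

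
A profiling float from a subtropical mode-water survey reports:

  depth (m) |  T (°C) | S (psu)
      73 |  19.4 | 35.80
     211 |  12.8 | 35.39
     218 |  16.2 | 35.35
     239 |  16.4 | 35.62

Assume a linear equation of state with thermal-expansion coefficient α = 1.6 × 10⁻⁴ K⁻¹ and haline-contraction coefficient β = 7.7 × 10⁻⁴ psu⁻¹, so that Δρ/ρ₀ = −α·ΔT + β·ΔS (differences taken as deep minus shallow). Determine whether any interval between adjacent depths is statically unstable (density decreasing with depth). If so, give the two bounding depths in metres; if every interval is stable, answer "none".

211–218 m

Evaluate Δρ/ρ₀ = −αΔT + βΔS across each adjacent pair:
  73–211 m: −αΔT+βΔS = −(1.6 × 10⁻⁴)(-6.6)+(7.7 × 10⁻⁴)(-0.41) = 7.4 × 10⁻⁴ → stable
  211–218 m: −αΔT+βΔS = −(1.6 × 10⁻⁴)(+3.4)+(7.7 × 10⁻⁴)(-0.04) = -5.7 × 10⁻⁴ → UNSTABLE
  218–239 m: −αΔT+βΔS = −(1.6 × 10⁻⁴)(+0.2)+(7.7 × 10⁻⁴)(+0.27) = 1.8 × 10⁻⁴ → stable
The 211–218 m interval has Δρ < 0: lighter water underlies denser water.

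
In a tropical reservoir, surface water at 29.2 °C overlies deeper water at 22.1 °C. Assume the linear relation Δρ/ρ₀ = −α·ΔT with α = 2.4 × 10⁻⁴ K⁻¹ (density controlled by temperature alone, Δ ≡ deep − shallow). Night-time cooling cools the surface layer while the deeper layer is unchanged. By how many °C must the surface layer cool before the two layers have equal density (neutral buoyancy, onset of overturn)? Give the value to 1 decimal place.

With temperature the only control, equal density requires T_surf′ = T_deep.
T_surf′ = 22.1 °C.
Cooling required: 29.2 − 22.1 = 7.1 °C.

7.1 °C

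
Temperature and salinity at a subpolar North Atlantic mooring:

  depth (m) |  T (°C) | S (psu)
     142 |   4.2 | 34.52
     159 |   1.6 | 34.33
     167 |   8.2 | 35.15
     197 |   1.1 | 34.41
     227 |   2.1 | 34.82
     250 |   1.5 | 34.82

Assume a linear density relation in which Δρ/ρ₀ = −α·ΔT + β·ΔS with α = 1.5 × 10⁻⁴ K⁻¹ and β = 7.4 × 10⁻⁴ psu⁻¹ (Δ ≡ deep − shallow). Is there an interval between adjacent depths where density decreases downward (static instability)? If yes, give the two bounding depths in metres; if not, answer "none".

159–167 m

Evaluate Δρ/ρ₀ = −αΔT + βΔS across each adjacent pair:
  142–159 m: −αΔT+βΔS = −(1.5 × 10⁻⁴)(-2.6)+(7.4 × 10⁻⁴)(-0.19) = 2.5 × 10⁻⁴ → stable
  159–167 m: −αΔT+βΔS = −(1.5 × 10⁻⁴)(+6.6)+(7.4 × 10⁻⁴)(+0.82) = -3.8 × 10⁻⁴ → UNSTABLE
  167–197 m: −αΔT+βΔS = −(1.5 × 10⁻⁴)(-7.1)+(7.4 × 10⁻⁴)(-0.74) = 5.2 × 10⁻⁴ → stable
  197–227 m: −αΔT+βΔS = −(1.5 × 10⁻⁴)(+1.0)+(7.4 × 10⁻⁴)(+0.41) = 1.5 × 10⁻⁴ → stable
  227–250 m: −αΔT+βΔS = −(1.5 × 10⁻⁴)(-0.6)+(7.4 × 10⁻⁴)(+0.00) = 9.0 × 10⁻⁵ → stable
The 159–167 m interval has Δρ < 0: lighter water underlies denser water.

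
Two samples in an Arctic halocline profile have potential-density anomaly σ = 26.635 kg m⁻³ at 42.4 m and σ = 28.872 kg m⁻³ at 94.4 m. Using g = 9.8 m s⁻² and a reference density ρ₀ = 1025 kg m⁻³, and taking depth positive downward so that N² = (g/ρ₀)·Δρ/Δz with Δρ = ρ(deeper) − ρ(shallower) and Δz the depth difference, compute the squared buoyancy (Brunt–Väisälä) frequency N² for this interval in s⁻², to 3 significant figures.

4.11 × 10⁻⁴ s⁻²

Δρ = 1028.872 − 1026.635 = 2.237 kg m⁻³ over Δz = 94.4 − 42.4 = 52 m.
N² = (9.8/1025) × (2.237/52) = 4.1131 × 10⁻⁴ s⁻² ≈ 4.11 × 10⁻⁴ s⁻².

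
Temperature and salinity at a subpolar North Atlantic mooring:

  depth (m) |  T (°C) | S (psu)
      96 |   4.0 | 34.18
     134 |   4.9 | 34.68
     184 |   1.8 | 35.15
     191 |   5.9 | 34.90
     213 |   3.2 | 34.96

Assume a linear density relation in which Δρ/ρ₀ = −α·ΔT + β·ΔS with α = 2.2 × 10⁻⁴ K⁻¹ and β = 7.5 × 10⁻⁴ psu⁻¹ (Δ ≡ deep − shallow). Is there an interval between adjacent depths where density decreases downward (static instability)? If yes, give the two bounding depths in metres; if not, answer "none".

184–191 m

Evaluate Δρ/ρ₀ = −αΔT + βΔS across each adjacent pair:
  96–134 m: −αΔT+βΔS = −(2.2 × 10⁻⁴)(+0.9)+(7.5 × 10⁻⁴)(+0.50) = 1.8 × 10⁻⁴ → stable
  134–184 m: −αΔT+βΔS = −(2.2 × 10⁻⁴)(-3.1)+(7.5 × 10⁻⁴)(+0.47) = 1.0 × 10⁻³ → stable
  184–191 m: −αΔT+βΔS = −(2.2 × 10⁻⁴)(+4.1)+(7.5 × 10⁻⁴)(-0.25) = -1.1 × 10⁻³ → UNSTABLE
  191–213 m: −αΔT+βΔS = −(2.2 × 10⁻⁴)(-2.7)+(7.5 × 10⁻⁴)(+0.06) = 6.4 × 10⁻⁴ → stable
The 184–191 m interval has Δρ < 0: lighter water underlies denser water.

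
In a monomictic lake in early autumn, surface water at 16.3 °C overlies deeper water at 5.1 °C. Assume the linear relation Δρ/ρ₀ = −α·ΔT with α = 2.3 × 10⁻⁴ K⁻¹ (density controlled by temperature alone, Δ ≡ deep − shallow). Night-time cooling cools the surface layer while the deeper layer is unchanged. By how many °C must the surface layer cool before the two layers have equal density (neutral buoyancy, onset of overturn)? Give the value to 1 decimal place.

11.2 °C

With temperature the only control, equal density requires T_surf′ = T_deep.
T_surf′ = 5.1 °C.
Cooling required: 16.3 − 5.1 = 11.2 °C.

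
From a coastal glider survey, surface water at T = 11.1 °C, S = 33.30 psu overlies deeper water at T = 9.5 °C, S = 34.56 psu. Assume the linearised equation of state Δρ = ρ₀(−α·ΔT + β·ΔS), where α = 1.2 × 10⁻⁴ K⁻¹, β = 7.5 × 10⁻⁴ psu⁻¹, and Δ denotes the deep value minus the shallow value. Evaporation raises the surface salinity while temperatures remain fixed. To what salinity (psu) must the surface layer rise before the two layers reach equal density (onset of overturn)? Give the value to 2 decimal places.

34.82 psu

Neutral buoyancy requires −α(T_deep − T_surf) + β(S_deep − S_surf′) = 0.
S_surf′ = S_deep − (α/β)·ΔT = 34.56 − (1.2 × 10⁻⁴/7.5 × 10⁻⁴)·(-1.6) = 34.8160 psu.
Increase required: 34.8160 − 33.30 = 1.5160 psu.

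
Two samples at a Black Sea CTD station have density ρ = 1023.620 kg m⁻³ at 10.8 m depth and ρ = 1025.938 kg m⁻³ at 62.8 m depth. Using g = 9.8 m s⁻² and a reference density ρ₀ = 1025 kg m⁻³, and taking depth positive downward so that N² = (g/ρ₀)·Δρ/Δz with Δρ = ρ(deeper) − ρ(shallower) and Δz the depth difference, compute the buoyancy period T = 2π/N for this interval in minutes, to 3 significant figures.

Δρ = 1025.938 − 1023.620 = 2.318 kg m⁻³ over Δz = 62.8 − 10.8 = 52 m.
N² = (9.8/1025) × (2.318/52) = 4.2620 × 10⁻⁴ s⁻².
N = √(4.2620 × 10⁻⁴) = 0.020645 rad s⁻¹, so T = 2π/N = 304.34 s = 5.0723 min ≈ 5.07 min.

5.07 min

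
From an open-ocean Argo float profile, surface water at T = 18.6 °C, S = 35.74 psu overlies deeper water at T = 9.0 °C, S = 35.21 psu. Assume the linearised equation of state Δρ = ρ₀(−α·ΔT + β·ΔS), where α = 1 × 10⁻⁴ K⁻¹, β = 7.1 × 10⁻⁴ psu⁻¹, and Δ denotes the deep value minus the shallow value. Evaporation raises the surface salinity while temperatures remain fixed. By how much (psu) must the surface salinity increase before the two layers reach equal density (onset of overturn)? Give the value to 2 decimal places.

0.82 psu

Neutral buoyancy requires −α(T_deep − T_surf) + β(S_deep − S_surf′) = 0.
S_surf′ = S_deep − (α/β)·ΔT = 35.21 − (1 × 10⁻⁴/7.1 × 10⁻⁴)·(-9.6) = 36.5621 psu.
Increase required: 36.5621 − 35.74 = 0.8221 psu.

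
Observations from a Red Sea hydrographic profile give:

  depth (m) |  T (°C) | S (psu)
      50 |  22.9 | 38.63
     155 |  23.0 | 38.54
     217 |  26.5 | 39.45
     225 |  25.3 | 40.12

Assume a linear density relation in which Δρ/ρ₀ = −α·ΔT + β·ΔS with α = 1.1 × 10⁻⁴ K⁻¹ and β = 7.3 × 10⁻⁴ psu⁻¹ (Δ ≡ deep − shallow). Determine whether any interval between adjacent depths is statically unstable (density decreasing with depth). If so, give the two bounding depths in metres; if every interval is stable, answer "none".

50–155 m

Evaluate Δρ/ρ₀ = −αΔT + βΔS across each adjacent pair:
  50–155 m: −αΔT+βΔS = −(1.1 × 10⁻⁴)(+0.1)+(7.3 × 10⁻⁴)(-0.09) = -7.7 × 10⁻⁵ → UNSTABLE
  155–217 m: −αΔT+βΔS = −(1.1 × 10⁻⁴)(+3.5)+(7.3 × 10⁻⁴)(+0.91) = 2.8 × 10⁻⁴ → stable
  217–225 m: −αΔT+βΔS = −(1.1 × 10⁻⁴)(-1.2)+(7.3 × 10⁻⁴)(+0.67) = 6.2 × 10⁻⁴ → stable
The 50–155 m interval has Δρ < 0: lighter water underlies denser water.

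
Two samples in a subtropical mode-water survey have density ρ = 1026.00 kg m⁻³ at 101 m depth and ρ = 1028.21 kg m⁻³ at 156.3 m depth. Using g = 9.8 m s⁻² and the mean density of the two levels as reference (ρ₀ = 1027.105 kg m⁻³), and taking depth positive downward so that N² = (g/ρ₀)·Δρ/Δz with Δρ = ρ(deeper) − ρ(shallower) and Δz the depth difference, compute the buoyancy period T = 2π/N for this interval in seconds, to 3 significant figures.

Δρ = 1028.21 − 1026.00 = 2.21 kg m⁻³ over Δz = 156.3 − 101 = 55.3 m.
N² = (9.8/1027.105) × (2.21/55.3) = 3.8131 × 10⁻⁴ s⁻².
N = √(3.8131 × 10⁻⁴) = 0.019527 rad s⁻¹, so T = 2π/N = 321.77 s ≈ 322 s.

322 s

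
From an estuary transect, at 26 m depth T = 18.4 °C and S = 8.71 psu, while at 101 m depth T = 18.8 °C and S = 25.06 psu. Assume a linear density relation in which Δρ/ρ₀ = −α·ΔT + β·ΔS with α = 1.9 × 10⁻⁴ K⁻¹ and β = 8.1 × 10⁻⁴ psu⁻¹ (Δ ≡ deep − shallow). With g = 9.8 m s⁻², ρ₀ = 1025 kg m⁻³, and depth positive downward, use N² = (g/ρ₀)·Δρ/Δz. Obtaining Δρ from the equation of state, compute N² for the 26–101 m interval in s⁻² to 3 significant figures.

1.72 × 10⁻³ s⁻²

ΔT = +0.4 K, ΔS = +16.35 psu (deep − shallow).
Δρ/ρ₀ = −αΔT + βΔS = -7.60 × 10⁻⁵ + 0.0132435 = 0.0131675, so Δρ ≈ 13.50 kg m⁻³.
N² = (g/ρ₀)·Δρ/Δz = g·(Δρ/ρ₀)/Δz = 9.8 × 0.0131675 / 75 = 1.7206 × 10⁻³ s⁻² ≈ 1.72 × 10⁻³ s⁻².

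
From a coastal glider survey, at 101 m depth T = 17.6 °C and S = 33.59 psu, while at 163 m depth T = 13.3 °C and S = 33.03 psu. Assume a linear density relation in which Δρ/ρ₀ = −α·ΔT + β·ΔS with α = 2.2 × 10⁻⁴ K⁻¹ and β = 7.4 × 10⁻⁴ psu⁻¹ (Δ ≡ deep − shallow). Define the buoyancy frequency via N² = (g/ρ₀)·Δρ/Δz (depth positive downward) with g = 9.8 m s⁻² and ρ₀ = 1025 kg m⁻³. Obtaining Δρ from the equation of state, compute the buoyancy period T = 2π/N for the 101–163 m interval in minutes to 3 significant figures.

11.4 min

ΔT = -4.3 K, ΔS = -0.56 psu (deep − shallow).
Δρ/ρ₀ = −αΔT + βΔS = 9.46 × 10⁻⁴ − 4.144 × 10⁻⁴ = 5.316 × 10⁻⁴, so Δρ ≈ 0.5449 kg m⁻³.
N² = (g/ρ₀)·Δρ/Δz = g·(Δρ/ρ₀)/Δz = 9.8 × 5.316 × 10⁻⁴ / 62 = 8.4027 × 10⁻⁵ s⁻².
N = √(8.4027 × 10⁻⁵) = 9.1666 × 10⁻³ rad s⁻¹ → T = 2π/N = 685.44 s = 11.424 min ≈ 11.4 min.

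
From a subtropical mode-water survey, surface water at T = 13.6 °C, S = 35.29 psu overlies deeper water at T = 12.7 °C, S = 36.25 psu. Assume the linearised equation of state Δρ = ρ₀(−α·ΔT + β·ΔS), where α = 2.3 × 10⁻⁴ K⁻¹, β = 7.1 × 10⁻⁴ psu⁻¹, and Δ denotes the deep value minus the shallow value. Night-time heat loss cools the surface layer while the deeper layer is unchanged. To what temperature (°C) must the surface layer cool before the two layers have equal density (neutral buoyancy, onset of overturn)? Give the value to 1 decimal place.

9.7 °C

Neutral buoyancy requires Δρ = 0, i.e. −α(T_deep − T_surf′) + β(S_deep − S_surf) = 0.
T_surf′ = T_deep − (β/α)·ΔS = 12.7 − (7.1 × 10⁻⁴/2.3 × 10⁻⁴)·(+0.96) = 9.737 °C.
Cooling required: 13.6 − (9.737) = 3.863 °C.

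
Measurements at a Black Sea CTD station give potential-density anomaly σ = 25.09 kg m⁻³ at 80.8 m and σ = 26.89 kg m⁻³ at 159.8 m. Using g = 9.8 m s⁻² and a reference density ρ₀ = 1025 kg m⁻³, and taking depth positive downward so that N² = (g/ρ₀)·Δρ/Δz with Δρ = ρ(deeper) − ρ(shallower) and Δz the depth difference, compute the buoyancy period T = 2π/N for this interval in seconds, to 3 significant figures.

Δρ = 1026.89 − 1025.09 = 1.80 kg m⁻³ over Δz = 159.8 − 80.8 = 79 m.
N² = (9.8/1025) × (1.80/79) = 2.1785 × 10⁻⁴ s⁻².
N = √(2.1785 × 10⁻⁴) = 0.014760 rad s⁻¹, so T = 2π/N = 425.69 s ≈ 426 s.
A positive N² confirms static stability across the interval.

426 s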